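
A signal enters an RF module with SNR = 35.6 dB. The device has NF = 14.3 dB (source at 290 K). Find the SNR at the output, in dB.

21.3 dB

By definition F = SNR_in/SNR_out, so in dB: SNR_out = SNR_in − NF
SNR_out = 35.6 − 14.3 = 21.3 dB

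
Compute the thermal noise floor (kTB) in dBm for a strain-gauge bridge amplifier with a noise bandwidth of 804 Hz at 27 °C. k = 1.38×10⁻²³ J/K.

T = 27 °C + 273.15 = 300.15 K
P_n = kTB = 1.38×10⁻²³ × 300.15 × 8.04×10² = 3.33×10⁻¹⁸ W
In dBm: 10 log₁₀(3.33×10⁻¹⁸ / 10⁻³) = −144.8 dBm

−144.8 dBm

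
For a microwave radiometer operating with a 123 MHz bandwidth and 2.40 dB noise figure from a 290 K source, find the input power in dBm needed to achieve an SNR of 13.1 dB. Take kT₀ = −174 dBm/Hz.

−77.6 dBm

Sensitivity = −174 + 10 log₁₀(B) + NF + SNR_min
= −174 + 80.9 + 2.40 + 13.1
= −77.60 dBm → −77.6 dBm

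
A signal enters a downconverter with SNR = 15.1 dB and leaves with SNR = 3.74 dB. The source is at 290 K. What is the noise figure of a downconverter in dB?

11.36 dB

NF (dB) = SNR_in(dB) − SNR_out(dB) when the source is at T₀
NF = 15.1 − 3.74 = 11.36 dB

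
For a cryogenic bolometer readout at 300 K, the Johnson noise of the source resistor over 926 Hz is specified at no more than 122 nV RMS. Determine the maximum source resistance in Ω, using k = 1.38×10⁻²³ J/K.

Johnson–Nyquist: V_n = √(4kTRB) ⇒ R = V_n² / (4kTB)
4kTB = 4 × 1.38×10⁻²³ × 300 × 9.26×10² = 1.53×10⁻¹⁷
R = (1.22×10⁻⁷)² / 1.53×10⁻¹⁷ = 9.71×10² Ω = 971 Ω

971 Ω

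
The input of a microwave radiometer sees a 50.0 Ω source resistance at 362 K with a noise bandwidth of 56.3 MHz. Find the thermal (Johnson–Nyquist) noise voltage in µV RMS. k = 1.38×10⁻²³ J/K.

7.50 µV

V_n = √(4kTRB)
4kTRB = 4 × 1.38×10⁻²³ × 362 × 5.00×10¹ × 5.63×10⁷ = 5.63×10⁻¹¹ V²
V_n = √(5.63×10⁻¹¹) = 7.50×10⁻⁶ V = 7.50 µV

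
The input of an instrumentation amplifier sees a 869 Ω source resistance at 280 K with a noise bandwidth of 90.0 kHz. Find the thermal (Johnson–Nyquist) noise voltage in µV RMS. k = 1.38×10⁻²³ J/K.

V_n = √(4kTRB)
4kTRB = 4 × 1.38×10⁻²³ × 280 × 8.69×10² × 9.00×10⁴ = 1.21×10⁻¹² V²
V_n = √(1.21×10⁻¹²) = 1.10×10⁻⁶ V = 1.10 µV

1.10 µV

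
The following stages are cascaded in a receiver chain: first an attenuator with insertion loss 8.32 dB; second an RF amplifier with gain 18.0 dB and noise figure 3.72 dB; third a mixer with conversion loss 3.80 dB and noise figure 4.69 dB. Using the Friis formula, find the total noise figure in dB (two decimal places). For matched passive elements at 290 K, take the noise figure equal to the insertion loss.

Convert to linear (a loss of L dB is a gain of −L dB): F_i = 10^(NF_i/10), G_i = 10^(G_i,dB/10)
  Stage 1: F_1 = 10^(8.32/10) = 6.792, G_1 = 10^(−8.32/10) = 0.1472
  Stage 2: F_2 = 10^(3.72/10) = 2.355, G_2 = 10^(18.0/10) = 63.10
  Stage 3: F_3 = 10^(4.69/10) = 2.944, G_3 = 10^(−3.80/10) = 0.4169
Friis cascade:
  F = 6.792 + (2.355 − 1)/0.1472 + (2.944 − 1)/9.290 = 16.20
NF = 10 log₁₀(16.20) = 12.10 dB

12.10 dB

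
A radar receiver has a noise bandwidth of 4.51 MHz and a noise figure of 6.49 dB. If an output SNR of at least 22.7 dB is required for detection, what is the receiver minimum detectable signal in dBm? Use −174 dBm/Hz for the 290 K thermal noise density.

Sensitivity = −174 + 10 log₁₀(B) + NF + SNR_min
= −174 + 66.54 + 6.49 + 22.7
= −78.27 dBm → −78.3 dBm

−78.3 dBm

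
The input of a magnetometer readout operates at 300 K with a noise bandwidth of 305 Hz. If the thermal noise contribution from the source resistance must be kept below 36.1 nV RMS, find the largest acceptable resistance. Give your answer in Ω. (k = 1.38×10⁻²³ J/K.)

258 Ω

Johnson–Nyquist: V_n = √(4kTRB) ⇒ R = V_n² / (4kTB)
4kTB = 4 × 1.38×10⁻²³ × 300 × 3.05×10² = 5.05×10⁻¹⁸
R = (3.61×10⁻⁸)² / 5.05×10⁻¹⁸ = 2.58×10² Ω = 258 Ω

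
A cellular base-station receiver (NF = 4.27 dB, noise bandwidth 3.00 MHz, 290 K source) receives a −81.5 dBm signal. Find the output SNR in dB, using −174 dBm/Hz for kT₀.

23.5 dB

Noise floor: N = −174 + 10 log₁₀(B) + NF
10 log₁₀(3.00×10⁶) = 64.77 dB
N = −174 + 64.77 + 4.27 = −104.96 dBm
SNR = P_sig − N = −81.5 − (−104.96) = 23.46 dB → 23.5 dB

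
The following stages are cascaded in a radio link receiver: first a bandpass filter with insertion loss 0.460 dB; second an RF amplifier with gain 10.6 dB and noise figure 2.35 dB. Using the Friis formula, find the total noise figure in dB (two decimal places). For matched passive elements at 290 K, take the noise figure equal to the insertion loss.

Convert to linear (a loss of L dB is a gain of −L dB): F_i = 10^(NF_i/10), G_i = 10^(G_i,dB/10)
  Stage 1: F_1 = 10^(0.460/10) = 1.112, G_1 = 10^(−0.460/10) = 0.8995
  Stage 2: F_2 = 10^(2.35/10) = 1.718, G_2 = 10^(10.6/10) = 11.48
Friis cascade:
  F = 1.112 + (1.718 − 1)/0.8995 = 1.910
NF = 10 log₁₀(1.910) = 2.81 dB

2.81 dB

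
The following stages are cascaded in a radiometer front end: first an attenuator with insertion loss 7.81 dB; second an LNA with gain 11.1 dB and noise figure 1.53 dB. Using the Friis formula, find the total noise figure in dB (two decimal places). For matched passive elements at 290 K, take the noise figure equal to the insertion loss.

Convert to linear (a loss of L dB is a gain of −L dB): F_i = 10^(NF_i/10), G_i = 10^(G_i,dB/10)
  Stage 1: F_1 = 10^(7.81/10) = 6.039, G_1 = 10^(−7.81/10) = 0.1656
  Stage 2: F_2 = 10^(1.53/10) = 1.422, G_2 = 10^(11.1/10) = 12.88
Friis cascade:
  F = 6.039 + (1.422 − 1)/0.1656 = 8.590
NF = 10 log₁₀(8.590) = 9.34 dB

9.34 dB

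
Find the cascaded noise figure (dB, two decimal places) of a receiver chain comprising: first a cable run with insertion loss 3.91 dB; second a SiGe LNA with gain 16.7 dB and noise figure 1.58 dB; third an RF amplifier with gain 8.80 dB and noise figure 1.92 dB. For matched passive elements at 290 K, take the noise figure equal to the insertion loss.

Convert to linear (a loss of L dB is a gain of −L dB): F_i = 10^(NF_i/10), G_i = 10^(G_i,dB/10)
  Stage 1: F_1 = 10^(3.91/10) = 2.460, G_1 = 10^(−3.91/10) = 0.4064
  Stage 2: F_2 = 10^(1.58/10) = 1.439, G_2 = 10^(16.7/10) = 46.77
  Stage 3: F_3 = 10^(1.92/10) = 1.556, G_3 = 10^(8.80/10) = 7.586
Friis cascade:
  F = 2.460 + (1.439 − 1)/0.4064 + (1.556 − 1)/19.01 = 3.569
NF = 10 log₁₀(3.569) = 5.53 dB

5.53 dB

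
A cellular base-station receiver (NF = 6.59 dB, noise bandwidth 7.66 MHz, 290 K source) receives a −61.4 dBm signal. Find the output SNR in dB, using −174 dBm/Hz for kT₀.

37.2 dB

Noise floor: N = −174 + 10 log₁₀(B) + NF
10 log₁₀(7.66×10⁶) = 68.84 dB
N = −174 + 68.84 + 6.59 = −98.57 dBm
SNR = P_sig − N = −61.4 − (−98.57) = 37.17 dB → 37.2 dB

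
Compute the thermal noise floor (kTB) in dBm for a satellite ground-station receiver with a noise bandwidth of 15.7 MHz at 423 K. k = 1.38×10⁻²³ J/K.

P_n = kTB = 1.38×10⁻²³ × 423 × 1.57×10⁷ = 9.16×10⁻¹⁴ W
In dBm: 10 log₁₀(9.16×10⁻¹⁴ / 10⁻³) = −100.4 dBm

−100.4 dBm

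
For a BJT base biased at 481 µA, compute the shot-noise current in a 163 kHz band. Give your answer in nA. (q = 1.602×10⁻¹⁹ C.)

I_n = √(2qI·B)
2qI·B = 2 × 1.602×10⁻¹⁹ × 4.81×10⁻⁴ × 1.63×10⁵ = 2.51×10⁻¹⁷ A²
I_n = √(2.51×10⁻¹⁷) = 5.01×10⁻⁹ A = 5.01 nA

5.01 nA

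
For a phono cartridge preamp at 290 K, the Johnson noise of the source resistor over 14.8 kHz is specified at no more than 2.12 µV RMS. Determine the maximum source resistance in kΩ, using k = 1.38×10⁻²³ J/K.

19.0 kΩ

Johnson–Nyquist: V_n = √(4kTRB) ⇒ R = V_n² / (4kTB)
4kTB = 4 × 1.38×10⁻²³ × 290 × 1.48×10⁴ = 2.37×10⁻¹⁶
R = (2.12×10⁻⁶)² / 2.37×10⁻¹⁶ = 1.90×10⁴ Ω = 19.0 kΩ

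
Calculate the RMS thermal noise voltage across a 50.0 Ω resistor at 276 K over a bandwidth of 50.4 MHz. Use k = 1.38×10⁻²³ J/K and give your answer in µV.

6.20 µV

V_n = √(4kTRB)
4kTRB = 4 × 1.38×10⁻²³ × 276 × 5.00×10¹ × 5.04×10⁷ = 3.84×10⁻¹¹ V²
V_n = √(3.84×10⁻¹¹) = 6.20×10⁻⁶ V = 6.20 µV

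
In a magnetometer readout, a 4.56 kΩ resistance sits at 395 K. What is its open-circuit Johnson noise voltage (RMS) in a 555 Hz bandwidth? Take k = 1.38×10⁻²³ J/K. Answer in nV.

235 nV

V_n = √(4kTRB)
4kTRB = 4 × 1.38×10⁻²³ × 395 × 4.56×10³ × 5.55×10² = 5.52×10⁻¹⁴ V²
V_n = √(5.52×10⁻¹⁴) = 2.35×10⁻⁷ V = 235 nV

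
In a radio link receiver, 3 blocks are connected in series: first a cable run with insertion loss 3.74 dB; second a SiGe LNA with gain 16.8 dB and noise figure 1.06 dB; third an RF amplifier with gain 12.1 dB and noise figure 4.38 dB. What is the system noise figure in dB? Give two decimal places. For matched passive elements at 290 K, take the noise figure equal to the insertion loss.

Convert to linear (a loss of L dB is a gain of −L dB): F_i = 10^(NF_i/10), G_i = 10^(G_i,dB/10)
  Stage 1: F_1 = 10^(3.74/10) = 2.366, G_1 = 10^(−3.74/10) = 0.4227
  Stage 2: F_2 = 10^(1.06/10) = 1.276, G_2 = 10^(16.8/10) = 47.86
  Stage 3: F_3 = 10^(4.38/10) = 2.742, G_3 = 10^(12.1/10) = 16.22
Friis cascade:
  F = 2.366 + (1.276 − 1)/0.4227 + (2.742 − 1)/20.23 = 3.106
NF = 10 log₁₀(3.106) = 4.92 dB

4.92 dB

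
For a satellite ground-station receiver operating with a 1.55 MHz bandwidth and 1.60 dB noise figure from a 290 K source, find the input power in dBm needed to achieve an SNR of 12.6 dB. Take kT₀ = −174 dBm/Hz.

−97.9 dBm

Sensitivity = −174 + 10 log₁₀(B) + NF + SNR_min
= −174 + 61.9 + 1.60 + 12.6
= −97.90 dBm → −97.9 dBm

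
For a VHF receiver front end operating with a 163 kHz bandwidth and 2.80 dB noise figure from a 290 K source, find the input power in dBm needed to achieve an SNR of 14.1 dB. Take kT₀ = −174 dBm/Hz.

−105.0 dBm

Sensitivity = −174 + 10 log₁₀(B) + NF + SNR_min
= −174 + 52.12 + 2.80 + 14.1
= −104.98 dBm → −105.0 dBm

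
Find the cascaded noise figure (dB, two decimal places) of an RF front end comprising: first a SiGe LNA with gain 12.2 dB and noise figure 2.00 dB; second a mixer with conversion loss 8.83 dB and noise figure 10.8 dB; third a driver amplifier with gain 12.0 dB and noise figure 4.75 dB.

5.00 dB

Convert to linear (a loss of L dB is a gain of −L dB): F_i = 10^(NF_i/10), G_i = 10^(G_i,dB/10)
  Stage 1: F_1 = 10^(2.00/10) = 1.585, G_1 = 10^(12.2/10) = 16.60
  Stage 2: F_2 = 10^(10.8/10) = 12.02, G_2 = 10^(−8.83/10) = 0.1309
  Stage 3: F_3 = 10^(4.75/10) = 2.985, G_3 = 10^(12.0/10) = 15.85
Friis cascade:
  F = 1.585 + (12.02 − 1)/16.60 + (2.985 − 1)/2.173 = 3.163
NF = 10 log₁₀(3.163) = 5.00 dB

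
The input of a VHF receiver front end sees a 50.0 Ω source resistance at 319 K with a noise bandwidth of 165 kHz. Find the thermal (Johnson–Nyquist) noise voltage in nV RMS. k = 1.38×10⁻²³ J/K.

381 nV

V_n = √(4kTRB)
4kTRB = 4 × 1.38×10⁻²³ × 319 × 5.00×10¹ × 1.65×10⁵ = 1.45×10⁻¹³ V²
V_n = √(1.45×10⁻¹³) = 3.81×10⁻⁷ V = 381 nV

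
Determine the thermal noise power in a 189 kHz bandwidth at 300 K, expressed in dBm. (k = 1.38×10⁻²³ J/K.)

−121.1 dBm

P_n = kTB = 1.38×10⁻²³ × 300 × 1.89×10⁵ = 7.82×10⁻¹⁶ W
In dBm: 10 log₁₀(7.82×10⁻¹⁶ / 10⁻³) = −121.1 dBm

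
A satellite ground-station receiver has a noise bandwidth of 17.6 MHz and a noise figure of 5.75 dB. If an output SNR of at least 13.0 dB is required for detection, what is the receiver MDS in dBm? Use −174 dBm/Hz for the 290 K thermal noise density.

−82.8 dBm

Sensitivity = −174 + 10 log₁₀(B) + NF + SNR_min
= −174 + 72.46 + 5.75 + 13.0
= −82.79 dBm → −82.8 dBm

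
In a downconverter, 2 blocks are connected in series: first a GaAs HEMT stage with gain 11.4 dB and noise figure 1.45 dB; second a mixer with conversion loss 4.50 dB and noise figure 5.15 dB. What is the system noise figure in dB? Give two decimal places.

1.93 dB

Convert to linear (a loss of L dB is a gain of −L dB): F_i = 10^(NF_i/10), G_i = 10^(G_i,dB/10)
  Stage 1: F_1 = 10^(1.45/10) = 1.396, G_1 = 10^(11.4/10) = 13.80
  Stage 2: F_2 = 10^(5.15/10) = 3.273, G_2 = 10^(−4.50/10) = 0.3548
Friis cascade:
  F = 1.396 + (3.273 − 1)/13.80 = 1.561
NF = 10 log₁₀(1.561) = 1.93 dB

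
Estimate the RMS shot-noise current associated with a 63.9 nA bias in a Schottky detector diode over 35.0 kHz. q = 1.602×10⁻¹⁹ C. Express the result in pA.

I_n = √(2qI·B)
2qI·B = 2 × 1.602×10⁻¹⁹ × 6.39×10⁻⁸ × 3.50×10⁴ = 7.17×10⁻²² A²
I_n = √(7.17×10⁻²²) = 2.68×10⁻¹¹ A = 26.8 pA

26.8 pA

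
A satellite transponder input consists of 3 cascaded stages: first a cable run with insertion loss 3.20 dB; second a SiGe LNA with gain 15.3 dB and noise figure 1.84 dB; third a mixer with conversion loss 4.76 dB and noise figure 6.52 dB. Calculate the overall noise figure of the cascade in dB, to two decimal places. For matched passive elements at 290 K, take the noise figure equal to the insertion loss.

5.32 dB

Convert to linear (a loss of L dB is a gain of −L dB): F_i = 10^(NF_i/10), G_i = 10^(G_i,dB/10)
  Stage 1: F_1 = 10^(3.20/10) = 2.089, G_1 = 10^(−3.20/10) = 0.4786
  Stage 2: F_2 = 10^(1.84/10) = 1.528, G_2 = 10^(15.3/10) = 33.88
  Stage 3: F_3 = 10^(6.52/10) = 4.487, G_3 = 10^(−4.76/10) = 0.3342
Friis cascade:
  F = 2.089 + (1.528 − 1)/0.4786 + (4.487 − 1)/16.22 = 3.407
NF = 10 log₁₀(3.407) = 5.32 dB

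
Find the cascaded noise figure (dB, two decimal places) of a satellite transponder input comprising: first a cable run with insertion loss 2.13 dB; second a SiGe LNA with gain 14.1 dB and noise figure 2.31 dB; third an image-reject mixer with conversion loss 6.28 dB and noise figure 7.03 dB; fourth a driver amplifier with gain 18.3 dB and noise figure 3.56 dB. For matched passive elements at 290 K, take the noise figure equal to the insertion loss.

5.29 dB

Convert to linear (a loss of L dB is a gain of −L dB): F_i = 10^(NF_i/10), G_i = 10^(G_i,dB/10)
  Stage 1: F_1 = 10^(2.13/10) = 1.633, G_1 = 10^(−2.13/10) = 0.6124
  Stage 2: F_2 = 10^(2.31/10) = 1.702, G_2 = 10^(14.1/10) = 25.70
  Stage 3: F_3 = 10^(7.03/10) = 5.047, G_3 = 10^(−6.28/10) = 0.2355
  Stage 4: F_4 = 10^(3.56/10) = 2.270, G_4 = 10^(18.3/10) = 67.61
Friis cascade:
  F = 1.633 + (1.702 − 1)/0.6124 + (5.047 − 1)/15.74 + (2.270 − 1)/3.707 = 3.379
NF = 10 log₁₀(3.379) = 5.29 dB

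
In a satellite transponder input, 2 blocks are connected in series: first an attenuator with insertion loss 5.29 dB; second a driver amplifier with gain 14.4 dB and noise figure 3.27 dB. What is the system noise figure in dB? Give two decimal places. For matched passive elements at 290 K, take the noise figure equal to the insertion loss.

8.56 dB

Convert to linear (a loss of L dB is a gain of −L dB): F_i = 10^(NF_i/10), G_i = 10^(G_i,dB/10)
  Stage 1: F_1 = 10^(5.29/10) = 3.381, G_1 = 10^(−5.29/10) = 0.2958
  Stage 2: F_2 = 10^(3.27/10) = 2.123, G_2 = 10^(14.4/10) = 27.54
Friis cascade:
  F = 3.381 + (2.123 − 1)/0.2958 = 7.178
NF = 10 log₁₀(7.178) = 8.56 dB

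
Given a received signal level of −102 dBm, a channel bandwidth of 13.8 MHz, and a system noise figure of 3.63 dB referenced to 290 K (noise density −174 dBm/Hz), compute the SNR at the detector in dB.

−3.0 dB

Noise floor: N = −174 + 10 log₁₀(B) + NF
10 log₁₀(1.38×10⁷) = 71.4 dB
N = −174 + 71.4 + 3.63 = −98.97 dBm
SNR = P_sig − N = −102 − (−98.97) = −3.03 dB → −3.0 dB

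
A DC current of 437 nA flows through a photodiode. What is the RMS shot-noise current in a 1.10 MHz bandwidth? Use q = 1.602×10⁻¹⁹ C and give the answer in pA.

392 pA

I_n = √(2qI·B)
2qI·B = 2 × 1.602×10⁻¹⁹ × 4.37×10⁻⁷ × 1.10×10⁶ = 1.54×10⁻¹⁹ A²
I_n = √(1.54×10⁻¹⁹) = 3.92×10⁻¹⁰ A = 392 pA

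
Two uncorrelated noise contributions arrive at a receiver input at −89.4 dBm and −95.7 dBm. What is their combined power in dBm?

Convert to linear, add, convert back:
P₁ = 1.15×10⁻¹² W, P₂ = 2.69×10⁻¹³ W
P_tot = 1.42×10⁻¹² W → 10 log₁₀(P_tot / 10⁻³) = −88.5 dBm

−88.5 dBm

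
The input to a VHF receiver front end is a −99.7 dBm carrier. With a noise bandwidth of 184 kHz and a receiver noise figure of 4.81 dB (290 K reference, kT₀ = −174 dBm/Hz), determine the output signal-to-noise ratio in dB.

16.8 dB

Noise floor: N = −174 + 10 log₁₀(B) + NF
10 log₁₀(1.84×10⁵) = 52.65 dB
N = −174 + 52.65 + 4.81 = −116.54 dBm
SNR = P_sig − N = −99.7 − (−116.54) = 16.84 dB → 16.8 dB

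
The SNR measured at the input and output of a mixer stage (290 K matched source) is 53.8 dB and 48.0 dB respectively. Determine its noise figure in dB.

5.8 dB

NF (dB) = SNR_in(dB) − SNR_out(dB) when the source is at T₀
NF = 53.8 − 48.0 = 5.8 dB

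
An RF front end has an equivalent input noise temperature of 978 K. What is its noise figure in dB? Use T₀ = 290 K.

F = 1 + T_e/T₀ = 1 + 978/290 = 4.37241
NF = 10 log₁₀(4.37241) = 6.41 dB

6.41 dB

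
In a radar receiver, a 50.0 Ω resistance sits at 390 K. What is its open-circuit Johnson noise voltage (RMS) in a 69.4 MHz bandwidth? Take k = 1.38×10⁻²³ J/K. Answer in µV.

8.64 µV

V_n = √(4kTRB)
4kTRB = 4 × 1.38×10⁻²³ × 390 × 5.00×10¹ × 6.94×10⁷ = 7.47×10⁻¹¹ V²
V_n = √(7.47×10⁻¹¹) = 8.64×10⁻⁶ V = 8.64 µV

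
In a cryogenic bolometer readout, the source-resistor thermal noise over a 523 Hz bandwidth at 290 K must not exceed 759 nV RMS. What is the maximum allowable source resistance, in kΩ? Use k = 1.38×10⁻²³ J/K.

Johnson–Nyquist: V_n = √(4kTRB) ⇒ R = V_n² / (4kTB)
4kTB = 4 × 1.38×10⁻²³ × 290 × 5.23×10² = 8.37×10⁻¹⁸
R = (7.59×10⁻⁷)² / 8.37×10⁻¹⁸ = 6.88×10⁴ Ω = 68.8 kΩ

68.8 kΩ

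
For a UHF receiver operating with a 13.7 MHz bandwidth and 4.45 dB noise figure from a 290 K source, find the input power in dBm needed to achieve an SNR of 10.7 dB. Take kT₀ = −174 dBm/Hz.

−87.5 dBm

Sensitivity = −174 + 10 log₁₀(B) + NF + SNR_min
= −174 + 71.37 + 4.45 + 10.7
= −87.48 dBm → −87.5 dBm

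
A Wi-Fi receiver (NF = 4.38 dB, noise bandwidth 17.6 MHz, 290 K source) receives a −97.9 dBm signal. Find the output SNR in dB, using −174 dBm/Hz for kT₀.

−0.7 dB

Noise floor: N = −174 + 10 log₁₀(B) + NF
10 log₁₀(1.76×10⁷) = 72.46 dB
N = −174 + 72.46 + 4.38 = −97.16 dBm
SNR = P_sig − N = −97.9 − (−97.16) = −0.74 dB → −0.7 dB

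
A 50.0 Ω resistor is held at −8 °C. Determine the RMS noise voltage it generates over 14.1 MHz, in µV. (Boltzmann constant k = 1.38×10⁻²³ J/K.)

T = −8 °C + 273.15 = 265.15 K
V_n = √(4kTRB)
4kTRB = 4 × 1.38×10⁻²³ × 265.15 × 5.00×10¹ × 1.41×10⁷ = 1.03×10⁻¹¹ V²
V_n = √(1.03×10⁻¹¹) = 3.21×10⁻⁶ V = 3.21 µV

3.21 µV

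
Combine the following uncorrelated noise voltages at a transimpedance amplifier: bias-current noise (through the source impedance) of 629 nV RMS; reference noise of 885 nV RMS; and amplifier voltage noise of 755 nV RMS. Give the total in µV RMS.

1.32 µV

Uncorrelated sources add in power (mean-square): V_tot = √(ΣV_i²)
V_tot = √[(6.29×10⁻⁷)² + (8.85×10⁻⁷)² + (7.55×10⁻⁷)²] = 1.32×10⁻⁶ V = 1.32 µV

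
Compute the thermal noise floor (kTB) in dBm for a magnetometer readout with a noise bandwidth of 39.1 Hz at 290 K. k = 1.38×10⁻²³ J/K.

P_n = kTB = 1.38×10⁻²³ × 290 × 3.91×10¹ = 1.56×10⁻¹⁹ W
In dBm: 10 log₁₀(1.56×10⁻¹⁹ / 10⁻³) = −158.1 dBm

−158.1 dBm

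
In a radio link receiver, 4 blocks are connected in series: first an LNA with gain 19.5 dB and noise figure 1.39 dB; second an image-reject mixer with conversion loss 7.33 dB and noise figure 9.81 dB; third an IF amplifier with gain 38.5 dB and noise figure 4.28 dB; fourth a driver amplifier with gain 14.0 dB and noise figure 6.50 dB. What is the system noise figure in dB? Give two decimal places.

1.97 dB

Convert to linear (a loss of L dB is a gain of −L dB): F_i = 10^(NF_i/10), G_i = 10^(G_i,dB/10)
  Stage 1: F_1 = 10^(1.39/10) = 1.377, G_1 = 10^(19.5/10) = 89.13
  Stage 2: F_2 = 10^(9.81/10) = 9.572, G_2 = 10^(−7.33/10) = 0.1849
  Stage 3: F_3 = 10^(4.28/10) = 2.679, G_3 = 10^(38.5/10) = 7079
  Stage 4: F_4 = 10^(6.50/10) = 4.467, G_4 = 10^(14.0/10) = 25.12
Friis cascade:
  F = 1.377 + (9.572 − 1)/89.13 + (2.679 − 1)/16.48 + (4.467 − 1)/1.167×10⁵ = 1.575
NF = 10 log₁₀(1.575) = 1.97 dB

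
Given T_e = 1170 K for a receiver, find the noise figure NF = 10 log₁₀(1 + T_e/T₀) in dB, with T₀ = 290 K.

F = 1 + T_e/T₀ = 1 + 1170/290 = 5.03448
NF = 10 log₁₀(5.03448) = 7.02 dB

7.02 dB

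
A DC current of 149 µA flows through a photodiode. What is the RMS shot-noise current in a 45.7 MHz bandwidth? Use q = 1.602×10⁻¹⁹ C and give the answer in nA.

46.7 nA

I_n = √(2qI·B)
2qI·B = 2 × 1.602×10⁻¹⁹ × 1.49×10⁻⁴ × 4.57×10⁷ = 2.18×10⁻¹⁵ A²
I_n = √(2.18×10⁻¹⁵) = 4.67×10⁻⁸ A = 46.7 nA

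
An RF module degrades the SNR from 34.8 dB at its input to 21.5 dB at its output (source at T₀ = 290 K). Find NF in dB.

13.3 dB

NF (dB) = SNR_in(dB) − SNR_out(dB) when the source is at T₀
NF = 34.8 − 21.5 = 13.3 dB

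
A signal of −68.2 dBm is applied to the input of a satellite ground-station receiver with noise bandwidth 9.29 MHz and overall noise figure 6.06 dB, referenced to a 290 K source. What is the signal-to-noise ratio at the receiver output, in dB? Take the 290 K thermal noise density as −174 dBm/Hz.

Noise floor: N = −174 + 10 log₁₀(B) + NF
10 log₁₀(9.29×10⁶) = 69.68 dB
N = −174 + 69.68 + 6.06 = −98.26 dBm
SNR = P_sig − N = −68.2 − (−98.26) = 30.06 dB → 30.1 dB

30.1 dB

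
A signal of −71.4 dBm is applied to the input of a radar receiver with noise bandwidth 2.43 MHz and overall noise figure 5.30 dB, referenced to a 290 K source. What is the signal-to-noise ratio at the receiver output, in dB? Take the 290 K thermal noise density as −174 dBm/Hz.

33.4 dB

Noise floor: N = −174 + 10 log₁₀(B) + NF
10 log₁₀(2.43×10⁶) = 63.86 dB
N = −174 + 63.86 + 5.30 = −104.84 dBm
SNR = P_sig − N = −71.4 − (−104.84) = 33.44 dB → 33.4 dB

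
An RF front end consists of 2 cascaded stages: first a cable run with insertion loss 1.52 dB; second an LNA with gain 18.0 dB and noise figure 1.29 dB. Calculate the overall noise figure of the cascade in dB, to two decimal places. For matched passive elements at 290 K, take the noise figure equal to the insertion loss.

Convert to linear (a loss of L dB is a gain of −L dB): F_i = 10^(NF_i/10), G_i = 10^(G_i,dB/10)
  Stage 1: F_1 = 10^(1.52/10) = 1.419, G_1 = 10^(−1.52/10) = 0.7047
  Stage 2: F_2 = 10^(1.29/10) = 1.346, G_2 = 10^(18.0/10) = 63.10
Friis cascade:
  F = 1.419 + (1.346 − 1)/0.7047 = 1.910
NF = 10 log₁₀(1.910) = 2.81 dB

2.81 dB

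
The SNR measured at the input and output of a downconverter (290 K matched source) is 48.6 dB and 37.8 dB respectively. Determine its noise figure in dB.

NF (dB) = SNR_in(dB) − SNR_out(dB) when the source is at T₀
NF = 48.6 − 37.8 = 10.8 dB

10.8 dB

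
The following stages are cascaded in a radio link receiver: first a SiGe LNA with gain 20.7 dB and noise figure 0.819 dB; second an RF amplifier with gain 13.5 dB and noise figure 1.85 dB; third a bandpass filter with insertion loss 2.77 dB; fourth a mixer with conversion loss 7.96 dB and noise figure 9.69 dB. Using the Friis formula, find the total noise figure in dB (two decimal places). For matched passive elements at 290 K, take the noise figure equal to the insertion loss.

Convert to linear (a loss of L dB is a gain of −L dB): F_i = 10^(NF_i/10), G_i = 10^(G_i,dB/10)
  Stage 1: F_1 = 10^(0.819/10) = 1.208, G_1 = 10^(20.7/10) = 117.5
  Stage 2: F_2 = 10^(1.85/10) = 1.531, G_2 = 10^(13.5/10) = 22.39
  Stage 3: F_3 = 10^(2.77/10) = 1.892, G_3 = 10^(−2.77/10) = 0.5284
  Stage 4: F_4 = 10^(9.69/10) = 9.311, G_4 = 10^(−7.96/10) = 0.1600
Friis cascade:
  F = 1.208 + (1.531 − 1)/117.5 + (1.892 − 1)/2630 + (9.311 − 1)/1390 = 1.218
NF = 10 log₁₀(1.218) = 0.86 dB

0.86 dB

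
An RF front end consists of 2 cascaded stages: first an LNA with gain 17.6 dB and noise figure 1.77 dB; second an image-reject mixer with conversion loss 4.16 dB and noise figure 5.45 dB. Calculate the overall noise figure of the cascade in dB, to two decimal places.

Convert to linear (a loss of L dB is a gain of −L dB): F_i = 10^(NF_i/10), G_i = 10^(G_i,dB/10)
  Stage 1: F_1 = 10^(1.77/10) = 1.503, G_1 = 10^(17.6/10) = 57.54
  Stage 2: F_2 = 10^(5.45/10) = 3.508, G_2 = 10^(−4.16/10) = 0.3837
Friis cascade:
  F = 1.503 + (3.508 − 1)/57.54 = 1.547
NF = 10 log₁₀(1.547) = 1.89 dB

1.89 dB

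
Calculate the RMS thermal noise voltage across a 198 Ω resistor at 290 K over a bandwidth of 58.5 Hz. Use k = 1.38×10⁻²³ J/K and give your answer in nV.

13.6 nV

V_n = √(4kTRB)
4kTRB = 4 × 1.38×10⁻²³ × 290 × 1.98×10² × 5.85×10¹ = 1.85×10⁻¹⁶ V²
V_n = √(1.85×10⁻¹⁶) = 1.36×10⁻⁸ V = 13.6 nV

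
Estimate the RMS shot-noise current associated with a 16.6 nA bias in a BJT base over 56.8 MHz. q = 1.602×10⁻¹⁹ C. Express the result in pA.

I_n = √(2qI·B)
2qI·B = 2 × 1.602×10⁻¹⁹ × 1.66×10⁻⁸ × 5.68×10⁷ = 3.02×10⁻¹⁹ A²
I_n = √(3.02×10⁻¹⁹) = 5.50×10⁻¹⁰ A = 550 pA

550 pA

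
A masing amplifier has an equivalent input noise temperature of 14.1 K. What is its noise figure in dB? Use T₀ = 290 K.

F = 1 + T_e/T₀ = 1 + 14.1/290 = 1.04862
NF = 10 log₁₀(1.04862) = 0.206 dB

0.206 dB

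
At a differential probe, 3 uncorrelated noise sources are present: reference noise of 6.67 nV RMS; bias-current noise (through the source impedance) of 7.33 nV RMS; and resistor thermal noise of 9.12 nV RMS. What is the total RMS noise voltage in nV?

13.5 nV

Uncorrelated sources add in power (mean-square): V_tot = √(ΣV_i²)
V_tot = √[(6.67×10⁻⁹)² + (7.33×10⁻⁹)² + (9.12×10⁻⁹)²] = 1.35×10⁻⁸ V = 13.5 nV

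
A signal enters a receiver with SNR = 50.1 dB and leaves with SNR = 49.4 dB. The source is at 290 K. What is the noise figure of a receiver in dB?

NF (dB) = SNR_in(dB) − SNR_out(dB) when the source is at T₀
NF = 50.1 − 49.4 = 0.7 dB

0.7 dB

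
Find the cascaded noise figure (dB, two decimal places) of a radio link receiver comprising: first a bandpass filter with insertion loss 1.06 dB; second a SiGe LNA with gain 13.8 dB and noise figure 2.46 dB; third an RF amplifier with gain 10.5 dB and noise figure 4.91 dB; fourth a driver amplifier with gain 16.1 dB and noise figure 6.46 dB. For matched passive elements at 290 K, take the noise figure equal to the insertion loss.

3.76 dB

Convert to linear (a loss of L dB is a gain of −L dB): F_i = 10^(NF_i/10), G_i = 10^(G_i,dB/10)
  Stage 1: F_1 = 10^(1.06/10) = 1.276, G_1 = 10^(−1.06/10) = 0.7834
  Stage 2: F_2 = 10^(2.46/10) = 1.762, G_2 = 10^(13.8/10) = 23.99
  Stage 3: F_3 = 10^(4.91/10) = 3.097, G_3 = 10^(10.5/10) = 11.22
  Stage 4: F_4 = 10^(6.46/10) = 4.426, G_4 = 10^(16.1/10) = 40.74
Friis cascade:
  F = 1.276 + (1.762 − 1)/0.7834 + (3.097 − 1)/18.79 + (4.426 − 1)/210.9 = 2.377
NF = 10 log₁₀(2.377) = 3.76 dB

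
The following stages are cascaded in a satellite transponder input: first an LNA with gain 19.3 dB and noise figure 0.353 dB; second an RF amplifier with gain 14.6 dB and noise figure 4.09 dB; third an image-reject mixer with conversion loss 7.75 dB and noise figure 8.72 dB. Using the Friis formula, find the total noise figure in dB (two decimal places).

Convert to linear (a loss of L dB is a gain of −L dB): F_i = 10^(NF_i/10), G_i = 10^(G_i,dB/10)
  Stage 1: F_1 = 10^(0.353/10) = 1.085, G_1 = 10^(19.3/10) = 85.11
  Stage 2: F_2 = 10^(4.09/10) = 2.564, G_2 = 10^(14.6/10) = 28.84
  Stage 3: F_3 = 10^(8.72/10) = 7.447, G_3 = 10^(−7.75/10) = 0.1679
Friis cascade:
  F = 1.085 + (2.564 − 1)/85.11 + (7.447 − 1)/2455 = 1.106
NF = 10 log₁₀(1.106) = 0.44 dB

0.44 dB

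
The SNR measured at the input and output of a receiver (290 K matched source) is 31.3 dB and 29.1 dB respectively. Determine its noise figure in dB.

2.2 dB

NF (dB) = SNR_in(dB) − SNR_out(dB) when the source is at T₀
NF = 31.3 − 29.1 = 2.2 dB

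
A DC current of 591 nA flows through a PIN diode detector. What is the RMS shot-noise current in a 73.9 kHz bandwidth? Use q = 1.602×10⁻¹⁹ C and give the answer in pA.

118 pA

I_n = √(2qI·B)
2qI·B = 2 × 1.602×10⁻¹⁹ × 5.91×10⁻⁷ × 7.39×10⁴ = 1.40×10⁻²⁰ A²
I_n = √(1.40×10⁻²⁰) = 1.18×10⁻¹⁰ A = 118 pA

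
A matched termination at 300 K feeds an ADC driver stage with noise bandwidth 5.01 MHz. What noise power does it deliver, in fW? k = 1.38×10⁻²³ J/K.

P_n = kTB = 1.38×10⁻²³ × 300 × 5.01×10⁶ = 2.07×10⁻¹⁴ W = 20.7 fW

20.7 fW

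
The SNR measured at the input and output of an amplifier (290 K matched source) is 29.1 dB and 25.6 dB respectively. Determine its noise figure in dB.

NF (dB) = SNR_in(dB) − SNR_out(dB) when the source is at T₀
NF = 29.1 − 25.6 = 3.5 dB

3.5 dB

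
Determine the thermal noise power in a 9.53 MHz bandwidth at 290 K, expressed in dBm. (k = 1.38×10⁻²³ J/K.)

P_n = kTB = 1.38×10⁻²³ × 290 × 9.53×10⁶ = 3.81×10⁻¹⁴ W
In dBm: 10 log₁₀(3.81×10⁻¹⁴ / 10⁻³) = −104.2 dBm

−104.2 dBm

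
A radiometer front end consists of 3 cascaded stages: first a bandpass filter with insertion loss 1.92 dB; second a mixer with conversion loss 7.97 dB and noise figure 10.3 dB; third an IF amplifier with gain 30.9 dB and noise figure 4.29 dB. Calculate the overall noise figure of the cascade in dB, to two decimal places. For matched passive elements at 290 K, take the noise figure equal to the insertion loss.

Convert to linear (a loss of L dB is a gain of −L dB): F_i = 10^(NF_i/10), G_i = 10^(G_i,dB/10)
  Stage 1: F_1 = 10^(1.92/10) = 1.556, G_1 = 10^(−1.92/10) = 0.6427
  Stage 2: F_2 = 10^(10.3/10) = 10.72, G_2 = 10^(−7.97/10) = 0.1596
  Stage 3: F_3 = 10^(4.29/10) = 2.685, G_3 = 10^(30.9/10) = 1230
Friis cascade:
  F = 1.556 + (10.72 − 1)/0.6427 + (2.685 − 1)/0.1026 = 33.10
NF = 10 log₁₀(33.10) = 15.20 dB

15.20 dB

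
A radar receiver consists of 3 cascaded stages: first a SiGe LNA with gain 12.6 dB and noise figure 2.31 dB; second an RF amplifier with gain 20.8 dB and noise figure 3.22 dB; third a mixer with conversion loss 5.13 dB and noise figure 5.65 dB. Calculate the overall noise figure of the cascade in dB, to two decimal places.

Convert to linear (a loss of L dB is a gain of −L dB): F_i = 10^(NF_i/10), G_i = 10^(G_i,dB/10)
  Stage 1: F_1 = 10^(2.31/10) = 1.702, G_1 = 10^(12.6/10) = 18.20
  Stage 2: F_2 = 10^(3.22/10) = 2.099, G_2 = 10^(20.8/10) = 120.2
  Stage 3: F_3 = 10^(5.65/10) = 3.673, G_3 = 10^(−5.13/10) = 0.3069
Friis cascade:
  F = 1.702 + (2.099 − 1)/18.20 + (3.673 − 1)/2188 = 1.764
NF = 10 log₁₀(1.764) = 2.46 dB

2.46 dB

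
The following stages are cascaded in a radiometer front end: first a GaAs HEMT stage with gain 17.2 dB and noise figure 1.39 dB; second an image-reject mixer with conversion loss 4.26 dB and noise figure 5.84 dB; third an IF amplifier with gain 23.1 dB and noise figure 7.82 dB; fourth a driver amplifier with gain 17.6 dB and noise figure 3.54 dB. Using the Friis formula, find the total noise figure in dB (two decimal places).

Convert to linear (a loss of L dB is a gain of −L dB): F_i = 10^(NF_i/10), G_i = 10^(G_i,dB/10)
  Stage 1: F_1 = 10^(1.39/10) = 1.377, G_1 = 10^(17.2/10) = 52.48
  Stage 2: F_2 = 10^(5.84/10) = 3.837, G_2 = 10^(−4.26/10) = 0.3750
  Stage 3: F_3 = 10^(7.82/10) = 6.053, G_3 = 10^(23.1/10) = 204.2
  Stage 4: F_4 = 10^(3.54/10) = 2.259, G_4 = 10^(17.6/10) = 57.54
Friis cascade:
  F = 1.377 + (3.837 − 1)/52.48 + (6.053 − 1)/19.68 + (2.259 − 1)/4018 = 1.688
NF = 10 log₁₀(1.688) = 2.27 dB

2.27 dB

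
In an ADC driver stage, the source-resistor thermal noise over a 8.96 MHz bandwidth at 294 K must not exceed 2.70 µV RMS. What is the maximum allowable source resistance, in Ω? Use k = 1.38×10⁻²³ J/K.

Johnson–Nyquist: V_n = √(4kTRB) ⇒ R = V_n² / (4kTB)
4kTB = 4 × 1.38×10⁻²³ × 294 × 8.96×10⁶ = 1.45×10⁻¹³
R = (2.70×10⁻⁶)² / 1.45×10⁻¹³ = 5.01×10¹ Ω = 50.1 Ω

50.1 Ω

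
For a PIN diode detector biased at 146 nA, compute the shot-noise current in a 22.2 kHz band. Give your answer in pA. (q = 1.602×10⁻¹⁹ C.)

I_n = √(2qI·B)
2qI·B = 2 × 1.602×10⁻¹⁹ × 1.46×10⁻⁷ × 2.22×10⁴ = 1.04×10⁻²¹ A²
I_n = √(1.04×10⁻²¹) = 3.22×10⁻¹¹ A = 32.2 pA

32.2 pA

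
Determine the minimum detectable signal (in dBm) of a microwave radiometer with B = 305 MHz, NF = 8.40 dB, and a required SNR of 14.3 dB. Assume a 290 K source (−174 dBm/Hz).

Sensitivity = −174 + 10 log₁₀(B) + NF + SNR_min
= −174 + 84.84 + 8.40 + 14.3
= −66.46 dBm → −66.5 dBm

−66.5 dBm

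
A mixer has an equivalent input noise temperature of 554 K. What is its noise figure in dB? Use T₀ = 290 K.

F = 1 + T_e/T₀ = 1 + 554/290 = 2.91034
NF = 10 log₁₀(2.91034) = 4.64 dB

4.64 dB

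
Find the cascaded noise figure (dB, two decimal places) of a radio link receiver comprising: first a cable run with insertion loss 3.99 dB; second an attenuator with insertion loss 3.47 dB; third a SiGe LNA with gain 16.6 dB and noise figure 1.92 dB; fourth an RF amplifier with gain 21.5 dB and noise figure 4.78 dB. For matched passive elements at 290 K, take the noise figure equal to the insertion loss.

9.50 dB

Convert to linear (a loss of L dB is a gain of −L dB): F_i = 10^(NF_i/10), G_i = 10^(G_i,dB/10)
  Stage 1: F_1 = 10^(3.99/10) = 2.506, G_1 = 10^(−3.99/10) = 0.3990
  Stage 2: F_2 = 10^(3.47/10) = 2.223, G_2 = 10^(−3.47/10) = 0.4498
  Stage 3: F_3 = 10^(1.92/10) = 1.556, G_3 = 10^(16.6/10) = 45.71
  Stage 4: F_4 = 10^(4.78/10) = 3.006, G_4 = 10^(21.5/10) = 141.3
Friis cascade:
  F = 2.506 + (2.223 − 1)/0.3990 + (1.556 − 1)/0.1795 + (3.006 − 1)/8.204 = 8.914
NF = 10 log₁₀(8.914) = 9.50 dB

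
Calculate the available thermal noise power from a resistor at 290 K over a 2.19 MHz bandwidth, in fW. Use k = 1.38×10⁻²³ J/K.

8.76 fW

P_n = kTB = 1.38×10⁻²³ × 290 × 2.19×10⁶ = 8.76×10⁻¹⁵ W = 8.76 fW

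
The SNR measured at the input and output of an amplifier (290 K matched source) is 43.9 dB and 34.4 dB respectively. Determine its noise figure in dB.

9.5 dB

NF (dB) = SNR_in(dB) − SNR_out(dB) when the source is at T₀
NF = 43.9 − 34.4 = 9.5 dB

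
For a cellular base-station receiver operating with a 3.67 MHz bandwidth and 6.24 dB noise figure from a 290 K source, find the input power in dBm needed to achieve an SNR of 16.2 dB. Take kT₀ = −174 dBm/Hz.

Sensitivity = −174 + 10 log₁₀(B) + NF + SNR_min
= −174 + 65.65 + 6.24 + 16.2
= −85.91 dBm → −85.9 dBm

−85.9 dBm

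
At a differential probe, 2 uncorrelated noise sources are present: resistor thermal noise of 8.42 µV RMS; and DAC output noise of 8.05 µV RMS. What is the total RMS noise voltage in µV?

Uncorrelated sources add in power (mean-square): V_tot = √(ΣV_i²)
V_tot = √[(8.42×10⁻⁶)² + (8.05×10⁻⁶)²] = 1.16×10⁻⁵ V = 11.6 µV

11.6 µV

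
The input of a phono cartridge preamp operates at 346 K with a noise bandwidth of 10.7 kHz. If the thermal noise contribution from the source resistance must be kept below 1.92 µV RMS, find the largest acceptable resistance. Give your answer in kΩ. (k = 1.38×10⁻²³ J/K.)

18.0 kΩ

Johnson–Nyquist: V_n = √(4kTRB) ⇒ R = V_n² / (4kTB)
4kTB = 4 × 1.38×10⁻²³ × 346 × 1.07×10⁴ = 2.04×10⁻¹⁶
R = (1.92×10⁻⁶)² / 2.04×10⁻¹⁶ = 1.80×10⁴ Ω = 18.0 kΩ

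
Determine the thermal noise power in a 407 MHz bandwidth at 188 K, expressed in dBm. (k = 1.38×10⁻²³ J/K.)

P_n = kTB = 1.38×10⁻²³ × 188 × 4.07×10⁸ = 1.06×10⁻¹² W
In dBm: 10 log₁₀(1.06×10⁻¹² / 10⁻³) = −89.8 dBm

−89.8 dBm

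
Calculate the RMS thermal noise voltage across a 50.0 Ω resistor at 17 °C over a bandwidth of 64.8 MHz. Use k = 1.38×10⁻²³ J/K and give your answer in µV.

7.20 µV

T = 17 °C + 273.15 = 290.15 K
V_n = √(4kTRB)
4kTRB = 4 × 1.38×10⁻²³ × 290.15 × 5.00×10¹ × 6.48×10⁷ = 5.19×10⁻¹¹ V²
V_n = √(5.19×10⁻¹¹) = 7.20×10⁻⁶ V = 7.20 µV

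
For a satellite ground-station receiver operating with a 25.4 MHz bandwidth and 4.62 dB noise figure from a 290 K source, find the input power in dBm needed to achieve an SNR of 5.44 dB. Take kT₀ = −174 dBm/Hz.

−89.9 dBm

Sensitivity = −174 + 10 log₁₀(B) + NF + SNR_min
= −174 + 74.05 + 4.62 + 5.44
= −89.89 dBm → −89.9 dBm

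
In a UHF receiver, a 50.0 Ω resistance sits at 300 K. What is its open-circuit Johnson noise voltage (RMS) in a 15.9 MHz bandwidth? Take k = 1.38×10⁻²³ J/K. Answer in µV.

V_n = √(4kTRB)
4kTRB = 4 × 1.38×10⁻²³ × 300 × 5.00×10¹ × 1.59×10⁷ = 1.32×10⁻¹¹ V²
V_n = √(1.32×10⁻¹¹) = 3.63×10⁻⁶ V = 3.63 µV

3.63 µV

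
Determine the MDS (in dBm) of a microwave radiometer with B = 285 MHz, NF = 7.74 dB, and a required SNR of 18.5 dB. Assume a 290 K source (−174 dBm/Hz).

Sensitivity = −174 + 10 log₁₀(B) + NF + SNR_min
= −174 + 84.55 + 7.74 + 18.5
= −63.21 dBm → −63.2 dBm

−63.2 dBm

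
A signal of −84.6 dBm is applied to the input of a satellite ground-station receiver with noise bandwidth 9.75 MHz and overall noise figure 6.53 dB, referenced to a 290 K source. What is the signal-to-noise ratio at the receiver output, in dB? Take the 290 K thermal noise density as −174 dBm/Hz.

Noise floor: N = −174 + 10 log₁₀(B) + NF
10 log₁₀(9.75×10⁶) = 69.89 dB
N = −174 + 69.89 + 6.53 = −97.58 dBm
SNR = P_sig − N = −84.6 − (−97.58) = 12.98 dB → 13.0 dB

13.0 dB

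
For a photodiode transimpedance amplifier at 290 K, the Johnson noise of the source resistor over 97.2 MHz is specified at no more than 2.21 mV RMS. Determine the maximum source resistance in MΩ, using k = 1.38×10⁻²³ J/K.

Johnson–Nyquist: V_n = √(4kTRB) ⇒ R = V_n² / (4kTB)
4kTB = 4 × 1.38×10⁻²³ × 290 × 9.72×10⁷ = 1.56×10⁻¹²
R = (2.21×10⁻³)² / 1.56×10⁻¹² = 3.14×10⁶ Ω = 3.14 MΩ

3.14 MΩ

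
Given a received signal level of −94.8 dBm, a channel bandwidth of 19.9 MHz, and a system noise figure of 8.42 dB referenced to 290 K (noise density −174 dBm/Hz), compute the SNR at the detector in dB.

Noise floor: N = −174 + 10 log₁₀(B) + NF
10 log₁₀(1.99×10⁷) = 72.99 dB
N = −174 + 72.99 + 8.42 = −92.59 dBm
SNR = P_sig − N = −94.8 − (−92.59) = −2.21 dB → −2.2 dB

−2.2 dB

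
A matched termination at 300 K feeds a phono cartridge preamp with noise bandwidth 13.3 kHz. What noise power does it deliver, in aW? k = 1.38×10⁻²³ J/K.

55.1 aW

P_n = kTB = 1.38×10⁻²³ × 300 × 1.33×10⁴ = 5.51×10⁻¹⁷ W = 55.1 aW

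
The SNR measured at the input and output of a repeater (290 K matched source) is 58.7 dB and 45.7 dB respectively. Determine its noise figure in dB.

NF (dB) = SNR_in(dB) − SNR_out(dB) when the source is at T₀
NF = 58.7 − 45.7 = 13.0 dB

13.0 dB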